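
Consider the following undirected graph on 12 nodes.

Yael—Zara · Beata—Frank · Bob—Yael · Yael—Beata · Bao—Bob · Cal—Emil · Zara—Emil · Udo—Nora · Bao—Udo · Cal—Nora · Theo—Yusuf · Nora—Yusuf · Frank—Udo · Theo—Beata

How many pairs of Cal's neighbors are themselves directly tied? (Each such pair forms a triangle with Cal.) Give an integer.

0

Cal's neighbors are Emil and Nora, but none of them are tied to each other, so no triangle contains Cal.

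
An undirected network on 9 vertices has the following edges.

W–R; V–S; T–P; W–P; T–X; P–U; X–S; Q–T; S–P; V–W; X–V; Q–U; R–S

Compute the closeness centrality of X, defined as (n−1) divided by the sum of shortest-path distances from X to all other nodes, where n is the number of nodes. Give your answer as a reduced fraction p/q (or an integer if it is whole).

Distances from X: P:2, Q:2, R:2, S:1, T:1, U:3, V:1, W:2. Sum = 14.
n = 9, so closeness = 8/14 = 4/7.

4/7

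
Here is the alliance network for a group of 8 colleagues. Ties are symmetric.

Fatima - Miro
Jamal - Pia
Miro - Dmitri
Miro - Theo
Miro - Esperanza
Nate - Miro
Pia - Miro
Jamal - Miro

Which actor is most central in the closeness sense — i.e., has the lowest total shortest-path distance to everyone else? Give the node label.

Miro

Farness (sum of distances to all others) for each node — Dmitri:13, Esperanza:13, Fatima:13, Jamal:12, Miro:7, Nate:13, Pia:12, Theo:13.
The smallest farness is 7, for Miro, so Miro has the highest closeness.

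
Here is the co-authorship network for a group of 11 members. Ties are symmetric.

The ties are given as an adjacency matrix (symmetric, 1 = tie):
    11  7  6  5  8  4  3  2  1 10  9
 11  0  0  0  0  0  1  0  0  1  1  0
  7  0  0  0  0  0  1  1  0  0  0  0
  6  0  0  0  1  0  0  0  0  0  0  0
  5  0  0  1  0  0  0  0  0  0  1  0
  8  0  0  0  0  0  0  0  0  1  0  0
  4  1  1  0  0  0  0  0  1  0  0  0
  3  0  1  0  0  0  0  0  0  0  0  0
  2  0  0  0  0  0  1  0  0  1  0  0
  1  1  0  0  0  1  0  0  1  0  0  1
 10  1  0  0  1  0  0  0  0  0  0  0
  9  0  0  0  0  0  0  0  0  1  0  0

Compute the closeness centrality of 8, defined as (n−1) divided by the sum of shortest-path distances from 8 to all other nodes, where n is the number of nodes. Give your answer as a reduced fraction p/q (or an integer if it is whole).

Distances from 8: 1:1, 2:2, 3:5, 4:3, 5:4, 6:5, 7:4, 9:2, 10:3, 11:2. Sum = 31.
n = 11, so closeness = 10/31.

10/31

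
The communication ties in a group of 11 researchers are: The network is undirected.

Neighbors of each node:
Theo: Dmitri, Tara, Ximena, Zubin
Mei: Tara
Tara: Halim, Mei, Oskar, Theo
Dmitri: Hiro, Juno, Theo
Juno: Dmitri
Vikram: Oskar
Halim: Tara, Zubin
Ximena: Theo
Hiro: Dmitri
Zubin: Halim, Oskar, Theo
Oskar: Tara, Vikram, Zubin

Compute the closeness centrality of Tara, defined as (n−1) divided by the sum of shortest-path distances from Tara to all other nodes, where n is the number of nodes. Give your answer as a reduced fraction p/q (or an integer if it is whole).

5/9

Distances from Tara: Dmitri:2, Halim:1, Hiro:3, Juno:3, Mei:1, Oskar:1, Theo:1, Vikram:2, Ximena:2, Zubin:2. Sum = 18.
n = 11, so closeness = 10/18 = 5/9.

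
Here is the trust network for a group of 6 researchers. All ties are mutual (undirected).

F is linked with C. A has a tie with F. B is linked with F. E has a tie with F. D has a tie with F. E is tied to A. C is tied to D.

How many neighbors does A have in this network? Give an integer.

A is directly tied to E and F. That is 2 neighbors, so the degree of A is 2.

2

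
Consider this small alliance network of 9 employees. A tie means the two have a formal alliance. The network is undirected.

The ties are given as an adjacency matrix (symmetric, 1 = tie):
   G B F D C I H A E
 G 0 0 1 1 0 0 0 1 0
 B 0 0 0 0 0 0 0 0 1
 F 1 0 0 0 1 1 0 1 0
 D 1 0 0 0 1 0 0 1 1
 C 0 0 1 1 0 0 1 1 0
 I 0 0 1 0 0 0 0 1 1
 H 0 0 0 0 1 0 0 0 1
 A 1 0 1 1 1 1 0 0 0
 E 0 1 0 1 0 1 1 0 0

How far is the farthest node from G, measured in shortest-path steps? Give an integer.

3

Distances from G: A:1, B:3, C:2, D:1, E:2, F:1, H:3, I:2.
The largest is 3 (to H and B), so the eccentricity of G is 3.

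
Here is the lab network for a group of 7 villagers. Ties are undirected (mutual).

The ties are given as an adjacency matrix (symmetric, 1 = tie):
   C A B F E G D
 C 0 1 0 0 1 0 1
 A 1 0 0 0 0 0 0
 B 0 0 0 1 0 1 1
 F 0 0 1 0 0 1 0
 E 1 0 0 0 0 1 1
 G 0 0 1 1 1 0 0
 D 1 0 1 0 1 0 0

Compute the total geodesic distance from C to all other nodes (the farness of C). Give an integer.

Distances from C: A:1, B:2, D:1, E:1, F:3, G:2.
Sum = 1 + 2 + 1 + 1 + 3 + 2 = 10.

10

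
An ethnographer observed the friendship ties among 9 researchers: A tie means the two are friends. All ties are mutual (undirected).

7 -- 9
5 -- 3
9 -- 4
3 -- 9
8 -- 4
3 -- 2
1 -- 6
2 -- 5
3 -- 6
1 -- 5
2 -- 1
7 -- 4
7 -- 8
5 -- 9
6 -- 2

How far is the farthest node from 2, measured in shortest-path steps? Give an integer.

Distances from 2: 1:1, 3:1, 4:3, 5:1, 6:1, 7:3, 8:4, 9:2.
The largest is 4 (to 8), so the eccentricity of 2 is 4.

4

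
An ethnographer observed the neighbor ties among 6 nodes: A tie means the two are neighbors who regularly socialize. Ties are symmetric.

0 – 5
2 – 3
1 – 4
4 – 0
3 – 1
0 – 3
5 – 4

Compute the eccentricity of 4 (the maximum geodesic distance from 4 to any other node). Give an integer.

Distances from 4: 0:1, 1:1, 2:3, 3:2, 5:1.
The largest is 3 (to 2), so the eccentricity of 4 is 3.

3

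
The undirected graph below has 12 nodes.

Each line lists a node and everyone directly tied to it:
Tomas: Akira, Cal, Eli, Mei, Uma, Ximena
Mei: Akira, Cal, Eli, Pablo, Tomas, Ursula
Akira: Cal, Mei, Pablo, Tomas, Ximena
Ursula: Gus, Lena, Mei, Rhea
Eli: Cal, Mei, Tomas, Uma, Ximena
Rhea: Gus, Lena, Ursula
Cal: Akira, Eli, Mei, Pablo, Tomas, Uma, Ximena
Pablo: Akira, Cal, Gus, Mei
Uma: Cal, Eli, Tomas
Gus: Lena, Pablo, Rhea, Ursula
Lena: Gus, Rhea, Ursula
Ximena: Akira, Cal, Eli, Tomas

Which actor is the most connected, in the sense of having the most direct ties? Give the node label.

Cal

Degrees — Akira:5, Cal:7, Eli:5, Gus:4, Lena:3, Mei:6, Pablo:4, Rhea:3, Tomas:6, Uma:3, Ursula:4, Ximena:4.
The maximum is 7, attained only by Cal.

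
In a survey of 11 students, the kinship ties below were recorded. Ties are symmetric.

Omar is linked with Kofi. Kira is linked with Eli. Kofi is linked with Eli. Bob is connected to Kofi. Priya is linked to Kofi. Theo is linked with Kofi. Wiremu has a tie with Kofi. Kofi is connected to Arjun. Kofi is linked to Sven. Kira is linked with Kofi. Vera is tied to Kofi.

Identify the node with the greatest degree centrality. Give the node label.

Kofi

Degrees — Arjun:1, Bob:1, Eli:2, Kira:2, Kofi:10, Omar:1, Priya:1, Sven:1, Theo:1, Vera:1, Wiremu:1.
The maximum is 10, attained only by Kofi.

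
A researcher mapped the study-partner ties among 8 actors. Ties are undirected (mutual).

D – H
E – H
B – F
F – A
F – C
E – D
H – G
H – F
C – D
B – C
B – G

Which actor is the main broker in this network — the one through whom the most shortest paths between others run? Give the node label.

F

Unnormalized betweenness of each node: A:0, B:2, C:7/3, D:11/6, E:0, F:22/3, G:5/6, H:20/3.
F has the largest value, 22/3, making it the main broker — the node through which the most shortest paths run.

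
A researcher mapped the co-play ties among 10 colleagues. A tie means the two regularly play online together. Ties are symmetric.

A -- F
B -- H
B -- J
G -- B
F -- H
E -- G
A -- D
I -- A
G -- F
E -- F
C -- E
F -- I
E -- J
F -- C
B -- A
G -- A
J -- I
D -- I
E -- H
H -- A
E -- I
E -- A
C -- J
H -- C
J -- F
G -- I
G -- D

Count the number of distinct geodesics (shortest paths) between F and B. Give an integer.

The shortest distance is 2. The length-2 paths are: F–G–B; F–H–B; F–J–B; F–A–B.
That gives 4 distinct shortest paths.

4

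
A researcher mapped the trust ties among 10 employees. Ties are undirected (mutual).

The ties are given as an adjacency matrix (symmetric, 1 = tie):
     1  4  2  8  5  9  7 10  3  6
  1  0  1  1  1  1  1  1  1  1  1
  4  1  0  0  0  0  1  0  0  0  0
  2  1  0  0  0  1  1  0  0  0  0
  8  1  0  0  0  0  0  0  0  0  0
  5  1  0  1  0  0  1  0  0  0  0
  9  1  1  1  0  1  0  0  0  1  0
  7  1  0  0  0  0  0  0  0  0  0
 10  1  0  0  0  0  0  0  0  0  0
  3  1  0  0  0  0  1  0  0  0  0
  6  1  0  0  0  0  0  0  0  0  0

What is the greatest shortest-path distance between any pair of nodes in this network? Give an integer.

Eccentricity of each node (its greatest distance to any other): 1:1, 2:2, 3:2, 4:2, 5:2, 6:2, 7:2, 8:2, 9:2, 10:2.
The maximum eccentricity is 2, realized for instance by the pair 4–2 via 4 – 1 – 2. So the diameter is 2.

2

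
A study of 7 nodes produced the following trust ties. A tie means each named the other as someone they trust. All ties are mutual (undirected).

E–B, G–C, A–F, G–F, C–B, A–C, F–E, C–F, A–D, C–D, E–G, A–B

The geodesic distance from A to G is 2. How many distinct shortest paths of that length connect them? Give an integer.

2

The shortest distance is 2. The length-2 paths are: A–F–G; A–C–G.
That gives 2 distinct shortest paths.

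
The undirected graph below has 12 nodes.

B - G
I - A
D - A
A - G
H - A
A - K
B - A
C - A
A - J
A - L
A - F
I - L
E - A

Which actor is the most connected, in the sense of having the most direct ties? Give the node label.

Degrees — A:11, B:2, C:1, D:1, E:1, F:1, G:2, H:1, I:2, J:1, K:1, L:2.
The maximum is 11, attained only by A.

A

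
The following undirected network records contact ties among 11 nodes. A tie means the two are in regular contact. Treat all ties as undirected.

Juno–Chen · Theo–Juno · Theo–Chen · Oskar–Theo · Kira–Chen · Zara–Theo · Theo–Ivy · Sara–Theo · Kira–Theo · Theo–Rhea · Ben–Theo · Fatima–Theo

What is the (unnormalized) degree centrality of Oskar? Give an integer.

Oskar is directly tied to Theo. That is 1 neighbor, so the degree of Oskar is 1.

1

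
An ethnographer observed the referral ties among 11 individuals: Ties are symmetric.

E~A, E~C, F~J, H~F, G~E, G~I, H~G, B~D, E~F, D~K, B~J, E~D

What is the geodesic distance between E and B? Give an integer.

2

One shortest route is E – D – B, which uses 2 edges, and E and B are not directly tied, so nothing shorter exists. So d(E,B) = 2.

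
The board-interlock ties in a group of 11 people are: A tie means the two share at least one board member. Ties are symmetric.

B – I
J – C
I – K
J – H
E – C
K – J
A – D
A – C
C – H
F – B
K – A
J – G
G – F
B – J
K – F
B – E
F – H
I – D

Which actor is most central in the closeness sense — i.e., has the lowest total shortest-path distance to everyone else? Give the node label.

J

Farness (sum of distances to all others) for each node — A:19, B:17, C:17, D:24, E:21, F:17, G:23, H:19, I:20, J:16, K:17.
The smallest farness is 16, for J, so J has the highest closeness.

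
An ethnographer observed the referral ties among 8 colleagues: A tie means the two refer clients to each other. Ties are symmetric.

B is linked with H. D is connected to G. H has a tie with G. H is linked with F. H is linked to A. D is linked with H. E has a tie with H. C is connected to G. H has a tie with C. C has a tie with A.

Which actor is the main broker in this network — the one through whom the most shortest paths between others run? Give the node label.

H

Unnormalized betweenness of each node: A:0, B:0, C:1/2, D:0, E:0, F:0, G:1/2, H:17.
H has the largest value, 17, making it the main broker — the node through which the most shortest paths run.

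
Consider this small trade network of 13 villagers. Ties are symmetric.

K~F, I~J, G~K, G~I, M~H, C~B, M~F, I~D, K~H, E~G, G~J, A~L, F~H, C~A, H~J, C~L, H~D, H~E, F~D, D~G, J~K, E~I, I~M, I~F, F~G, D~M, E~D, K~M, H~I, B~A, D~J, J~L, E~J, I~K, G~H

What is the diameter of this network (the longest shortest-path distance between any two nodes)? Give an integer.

5

Eccentricity of each node (its greatest distance to any other): A:4, B:5, C:4, D:4, E:4, F:5, G:4, H:4, I:4, J:3, K:4, L:3, M:5.
The maximum eccentricity is 5, realized for instance by the pair B–M via B – A – L – J – H – M. So the diameter is 5.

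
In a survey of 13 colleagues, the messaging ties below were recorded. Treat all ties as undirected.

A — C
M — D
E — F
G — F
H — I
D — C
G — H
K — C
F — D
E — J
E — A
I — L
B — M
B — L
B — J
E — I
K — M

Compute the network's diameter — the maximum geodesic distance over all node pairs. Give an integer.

5

Eccentricity of each node (its greatest distance to any other): A:3, B:4, C:4, D:3, E:3, F:3, G:4, H:5, I:4, J:3, K:5, L:4, M:4.
The maximum eccentricity is 5, realized for instance by the pair H–K via H – I – E – A – C – K. So the diameter is 5.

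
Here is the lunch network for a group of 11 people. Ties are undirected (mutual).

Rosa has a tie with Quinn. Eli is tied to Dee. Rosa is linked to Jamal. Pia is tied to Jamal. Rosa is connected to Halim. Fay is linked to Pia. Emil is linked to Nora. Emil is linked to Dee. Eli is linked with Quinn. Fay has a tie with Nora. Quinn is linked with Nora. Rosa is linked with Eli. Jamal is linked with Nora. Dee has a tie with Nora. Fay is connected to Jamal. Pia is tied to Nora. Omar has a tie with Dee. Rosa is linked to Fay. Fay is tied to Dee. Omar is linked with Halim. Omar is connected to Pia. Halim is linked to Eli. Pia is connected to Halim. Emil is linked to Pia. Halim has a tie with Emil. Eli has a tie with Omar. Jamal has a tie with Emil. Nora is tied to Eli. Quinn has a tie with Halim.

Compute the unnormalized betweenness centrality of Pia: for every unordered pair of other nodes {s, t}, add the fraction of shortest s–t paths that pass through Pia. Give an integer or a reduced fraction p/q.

7/2

Pairs whose geodesics pass through Pia — Fay–Emil: 1/4; Fay–Halim: 1/2; Fay–Omar: 1/2; Nora–Halim: 1/4; Nora–Omar: 1/3; Emil–Omar: 1/3; Halim–Jamal: 1/3; Omar–Jamal: 1.
All other pairs contribute 0.
Summing the contributions gives betweenness(Pia) = 7/2.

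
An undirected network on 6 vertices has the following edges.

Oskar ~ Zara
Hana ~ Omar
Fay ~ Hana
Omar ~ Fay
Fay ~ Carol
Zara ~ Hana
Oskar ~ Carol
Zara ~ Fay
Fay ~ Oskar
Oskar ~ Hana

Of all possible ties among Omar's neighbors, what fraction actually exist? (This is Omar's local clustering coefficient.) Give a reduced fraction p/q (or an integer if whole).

1

Omar's neighbors: Fay and Hana (k = 2).
Possible neighbor pairs: C(2,2) = 1. Edges among them: Fay–Hana → e = 1.
Clustering(Omar) = 1/1.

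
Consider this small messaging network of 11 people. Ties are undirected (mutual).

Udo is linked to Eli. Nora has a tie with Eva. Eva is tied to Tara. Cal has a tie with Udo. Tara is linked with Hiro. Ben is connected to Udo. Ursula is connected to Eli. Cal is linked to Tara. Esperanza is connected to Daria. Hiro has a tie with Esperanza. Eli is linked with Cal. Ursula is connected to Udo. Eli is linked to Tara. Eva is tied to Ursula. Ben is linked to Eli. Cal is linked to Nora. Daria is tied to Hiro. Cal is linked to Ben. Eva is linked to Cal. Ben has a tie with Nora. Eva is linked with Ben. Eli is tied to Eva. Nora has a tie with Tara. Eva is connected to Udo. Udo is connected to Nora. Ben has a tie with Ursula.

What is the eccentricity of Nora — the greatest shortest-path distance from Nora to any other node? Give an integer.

Distances from Nora: Ben:1, Cal:1, Daria:3, Eli:2, Esperanza:3, Eva:1, Hiro:2, Tara:1, Udo:1, Ursula:2.
The largest is 3 (to Daria and Esperanza), so the eccentricity of Nora is 3.

3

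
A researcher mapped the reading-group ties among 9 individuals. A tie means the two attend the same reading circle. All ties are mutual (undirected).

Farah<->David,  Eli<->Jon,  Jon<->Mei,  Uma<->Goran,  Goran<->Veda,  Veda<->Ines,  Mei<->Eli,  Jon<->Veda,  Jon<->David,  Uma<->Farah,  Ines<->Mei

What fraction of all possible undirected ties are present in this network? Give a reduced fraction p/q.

11/36

There are 11 edges and 9 nodes, so the maximum possible is C(9,2) = 36.
Density = 11/36.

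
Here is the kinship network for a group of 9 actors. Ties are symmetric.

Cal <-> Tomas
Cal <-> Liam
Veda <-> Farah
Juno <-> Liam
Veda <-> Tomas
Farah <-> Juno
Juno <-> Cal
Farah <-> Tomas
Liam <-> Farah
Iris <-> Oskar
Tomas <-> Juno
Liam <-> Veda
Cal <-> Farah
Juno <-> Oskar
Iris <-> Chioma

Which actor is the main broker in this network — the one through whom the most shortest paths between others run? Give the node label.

Juno

Unnormalized betweenness of each node: Cal:1/4, Chioma:0, Farah:23/12, Iris:7, Juno:61/4, Liam:5/3, Oskar:12, Tomas:5/3, Veda:1/4.
Juno has the largest value, 61/4, making it the main broker — the node through which the most shortest paths run.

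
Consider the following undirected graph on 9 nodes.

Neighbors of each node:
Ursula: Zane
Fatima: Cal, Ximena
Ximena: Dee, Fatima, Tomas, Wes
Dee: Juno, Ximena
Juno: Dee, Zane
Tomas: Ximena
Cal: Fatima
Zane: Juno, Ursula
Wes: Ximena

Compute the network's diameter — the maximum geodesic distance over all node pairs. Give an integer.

6

Eccentricity of each node (its greatest distance to any other): Cal:6, Dee:3, Fatima:5, Juno:4, Tomas:5, Ursula:6, Wes:5, Ximena:4, Zane:5.
The maximum eccentricity is 6, realized for instance by the pair Ursula–Cal via Ursula – Zane – Juno – Dee – Ximena – Fatima – Cal. So the diameter is 6.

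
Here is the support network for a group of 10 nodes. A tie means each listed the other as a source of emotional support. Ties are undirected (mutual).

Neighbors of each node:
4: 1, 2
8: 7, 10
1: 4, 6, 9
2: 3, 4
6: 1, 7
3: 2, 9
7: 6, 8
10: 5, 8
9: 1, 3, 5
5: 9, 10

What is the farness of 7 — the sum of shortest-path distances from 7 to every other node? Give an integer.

23

Distances from 7: 1:2, 2:4, 3:4, 4:3, 5:3, 6:1, 8:1, 9:3, 10:2.
Sum = 2 + 4 + 4 + 3 + 3 + 1 + 1 + 3 + 2 = 23.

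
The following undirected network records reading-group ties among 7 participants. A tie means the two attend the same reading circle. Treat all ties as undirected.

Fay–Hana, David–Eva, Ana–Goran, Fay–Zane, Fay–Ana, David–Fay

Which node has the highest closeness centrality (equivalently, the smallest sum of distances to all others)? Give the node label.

Farness (sum of distances to all others) for each node — Ana:11, David:11, Eva:16, Fay:8, Goran:16, Hana:13, Zane:13.
The smallest farness is 8, for Fay, so Fay has the highest closeness.

Fay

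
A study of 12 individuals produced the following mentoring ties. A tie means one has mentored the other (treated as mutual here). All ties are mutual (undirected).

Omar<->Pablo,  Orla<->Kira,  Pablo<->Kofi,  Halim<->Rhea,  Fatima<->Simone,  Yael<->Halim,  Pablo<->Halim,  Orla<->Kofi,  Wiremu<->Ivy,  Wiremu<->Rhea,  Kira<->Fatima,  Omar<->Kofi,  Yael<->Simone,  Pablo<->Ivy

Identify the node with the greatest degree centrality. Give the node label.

Degrees — Fatima:2, Halim:3, Ivy:2, Kira:2, Kofi:3, Omar:2, Orla:2, Pablo:4, Rhea:2, Simone:2, Wiremu:2, Yael:2.
The maximum is 4, attained only by Pablo.

Pablo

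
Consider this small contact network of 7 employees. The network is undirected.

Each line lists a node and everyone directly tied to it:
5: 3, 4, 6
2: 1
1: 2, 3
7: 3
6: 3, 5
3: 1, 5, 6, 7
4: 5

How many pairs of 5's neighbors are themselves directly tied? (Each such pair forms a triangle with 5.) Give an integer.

5's neighbors: 3, 4, and 6.
Neighbor pairs that are themselves tied: 5–3–6. Each forms one triangle with 5, for 1 in total.

1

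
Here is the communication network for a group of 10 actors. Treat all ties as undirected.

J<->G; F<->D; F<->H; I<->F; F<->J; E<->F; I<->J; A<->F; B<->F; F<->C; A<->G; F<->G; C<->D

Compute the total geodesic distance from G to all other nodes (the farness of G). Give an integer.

Distances from G: A:1, B:2, C:2, D:2, E:2, F:1, H:2, I:2, J:1.
Sum = 1 + 2 + 2 + 2 + 2 + 1 + 2 + 2 + 1 = 15.

15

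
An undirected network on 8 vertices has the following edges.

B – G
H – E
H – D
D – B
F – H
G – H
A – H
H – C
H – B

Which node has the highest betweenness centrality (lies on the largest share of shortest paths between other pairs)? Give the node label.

H

Unnormalized betweenness of each node: A:0, B:1/2, C:0, D:0, E:0, F:0, G:0, H:37/2.
H has the largest value, 37/2, making it the main broker — the node through which the most shortest paths run.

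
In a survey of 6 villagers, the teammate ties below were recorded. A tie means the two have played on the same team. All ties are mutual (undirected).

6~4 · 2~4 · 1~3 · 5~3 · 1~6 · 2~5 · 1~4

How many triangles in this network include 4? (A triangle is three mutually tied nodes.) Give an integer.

1

4's neighbors: 1, 2, and 6.
Neighbor pairs that are themselves tied: 4–1–6. Each forms one triangle with 4, for 1 in total.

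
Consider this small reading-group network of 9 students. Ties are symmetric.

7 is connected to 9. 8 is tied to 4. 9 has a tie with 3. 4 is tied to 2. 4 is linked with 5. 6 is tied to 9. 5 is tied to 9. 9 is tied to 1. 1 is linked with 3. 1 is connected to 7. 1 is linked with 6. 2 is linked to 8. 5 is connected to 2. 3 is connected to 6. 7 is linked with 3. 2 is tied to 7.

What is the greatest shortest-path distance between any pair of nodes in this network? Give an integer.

4

Eccentricity of each node (its greatest distance to any other): 1:3, 2:3, 3:3, 4:3, 5:2, 6:4, 7:2, 8:4, 9:3.
The maximum eccentricity is 4, realized for instance by the pair 8–6 via 8 – 2 – 7 – 1 – 6. So the diameter is 4.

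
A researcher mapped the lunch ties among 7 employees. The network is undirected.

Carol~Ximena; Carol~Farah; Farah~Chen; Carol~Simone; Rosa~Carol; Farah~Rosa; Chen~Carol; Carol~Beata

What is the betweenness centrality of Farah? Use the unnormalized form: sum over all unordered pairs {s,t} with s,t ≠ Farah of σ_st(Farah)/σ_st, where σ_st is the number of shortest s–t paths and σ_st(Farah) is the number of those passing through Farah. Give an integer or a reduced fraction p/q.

1/2

Pairs whose geodesics pass through Farah — Rosa–Chen: 1/2.
All other pairs contribute 0.
Summing the contributions gives betweenness(Farah) = 1/2.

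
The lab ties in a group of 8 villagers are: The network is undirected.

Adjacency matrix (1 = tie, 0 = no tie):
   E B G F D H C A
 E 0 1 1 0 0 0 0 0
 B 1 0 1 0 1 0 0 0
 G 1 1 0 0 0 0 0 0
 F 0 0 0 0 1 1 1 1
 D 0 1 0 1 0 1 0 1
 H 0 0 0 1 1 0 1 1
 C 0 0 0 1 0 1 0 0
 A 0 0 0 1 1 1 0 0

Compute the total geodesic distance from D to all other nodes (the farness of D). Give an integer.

Distances from D: A:1, B:1, C:2, E:2, F:1, G:2, H:1.
Sum = 1 + 1 + 2 + 2 + 1 + 2 + 1 = 10.

10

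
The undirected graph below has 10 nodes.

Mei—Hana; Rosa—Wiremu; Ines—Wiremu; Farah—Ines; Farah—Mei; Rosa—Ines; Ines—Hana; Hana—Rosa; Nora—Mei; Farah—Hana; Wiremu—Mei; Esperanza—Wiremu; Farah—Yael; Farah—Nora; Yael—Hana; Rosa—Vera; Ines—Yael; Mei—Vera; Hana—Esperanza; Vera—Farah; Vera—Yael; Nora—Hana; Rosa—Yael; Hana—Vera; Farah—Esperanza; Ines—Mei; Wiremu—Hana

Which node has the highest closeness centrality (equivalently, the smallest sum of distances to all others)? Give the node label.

Hana

Farness (sum of distances to all others) for each node — Esperanza:15, Farah:11, Hana:9, Ines:12, Mei:12, Nora:15, Rosa:13, Vera:13, Wiremu:13, Yael:13.
The smallest farness is 9, for Hana, so Hana has the highest closeness.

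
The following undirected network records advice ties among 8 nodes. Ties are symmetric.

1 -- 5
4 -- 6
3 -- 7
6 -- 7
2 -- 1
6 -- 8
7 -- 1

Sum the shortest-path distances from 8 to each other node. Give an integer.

19

Distances from 8: 1:3, 2:4, 3:3, 4:2, 5:4, 6:1, 7:2.
Sum = 3 + 4 + 3 + 2 + 4 + 1 + 2 = 19.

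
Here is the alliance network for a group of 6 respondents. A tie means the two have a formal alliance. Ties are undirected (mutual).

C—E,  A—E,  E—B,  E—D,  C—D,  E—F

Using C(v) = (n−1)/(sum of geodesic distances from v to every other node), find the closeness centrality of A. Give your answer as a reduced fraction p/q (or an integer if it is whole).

5/9

Distances from A: B:2, C:2, D:2, E:1, F:2. Sum = 9.
n = 6, so closeness = 5/9.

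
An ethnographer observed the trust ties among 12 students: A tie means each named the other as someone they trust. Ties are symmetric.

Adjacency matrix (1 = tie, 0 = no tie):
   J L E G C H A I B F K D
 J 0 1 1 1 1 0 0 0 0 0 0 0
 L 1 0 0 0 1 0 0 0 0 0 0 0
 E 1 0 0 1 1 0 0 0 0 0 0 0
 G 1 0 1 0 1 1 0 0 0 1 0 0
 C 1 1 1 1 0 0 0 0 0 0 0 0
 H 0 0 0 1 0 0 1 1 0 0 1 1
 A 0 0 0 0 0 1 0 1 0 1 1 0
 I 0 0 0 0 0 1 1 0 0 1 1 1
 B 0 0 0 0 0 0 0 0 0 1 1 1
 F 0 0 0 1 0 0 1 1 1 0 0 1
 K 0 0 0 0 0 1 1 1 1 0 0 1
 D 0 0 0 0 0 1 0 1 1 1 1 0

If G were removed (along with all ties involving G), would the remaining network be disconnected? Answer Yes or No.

Yes

Removing G leaves {C, E, J, and L} with no path to {A, B, D, F, H, I, and K}, so the network splits into 2 components. G is a cut vertex.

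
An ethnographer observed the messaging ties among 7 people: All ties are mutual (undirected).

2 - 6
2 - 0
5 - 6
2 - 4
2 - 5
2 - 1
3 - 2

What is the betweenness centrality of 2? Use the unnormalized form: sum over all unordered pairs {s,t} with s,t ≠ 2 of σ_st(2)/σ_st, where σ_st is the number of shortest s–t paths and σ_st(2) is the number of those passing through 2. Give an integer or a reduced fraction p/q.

Pairs whose geodesics pass through 2 — 3–1: 1; 3–6: 1; 3–5: 1; 3–4: 1; 3–0: 1; 1–6: 1; 1–5: 1; 1–4: 1; 1–0: 1; 6–4: 1; 6–0: 1; 5–4: 1; 5–0: 1; 4–0: 1.
All other pairs contribute 0.
Summing the contributions gives betweenness(2) = 14.

14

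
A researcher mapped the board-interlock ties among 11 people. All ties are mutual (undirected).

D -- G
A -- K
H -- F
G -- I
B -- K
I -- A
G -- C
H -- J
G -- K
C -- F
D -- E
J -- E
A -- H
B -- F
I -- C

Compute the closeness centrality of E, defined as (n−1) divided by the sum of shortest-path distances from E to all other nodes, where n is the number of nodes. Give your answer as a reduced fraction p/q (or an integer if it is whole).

Distances from E: A:3, B:4, C:3, D:1, F:3, G:2, H:2, I:3, J:1, K:3. Sum = 25.
n = 11, so closeness = 10/25 = 2/5.

2/5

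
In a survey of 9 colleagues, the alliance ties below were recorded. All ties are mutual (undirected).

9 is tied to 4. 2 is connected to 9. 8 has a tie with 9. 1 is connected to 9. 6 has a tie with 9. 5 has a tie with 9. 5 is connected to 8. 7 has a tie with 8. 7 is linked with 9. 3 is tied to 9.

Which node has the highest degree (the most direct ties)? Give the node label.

9

Degrees — 1:1, 2:1, 3:1, 4:1, 5:2, 6:1, 7:2, 8:3, 9:8.
The maximum is 8, attained only by 9.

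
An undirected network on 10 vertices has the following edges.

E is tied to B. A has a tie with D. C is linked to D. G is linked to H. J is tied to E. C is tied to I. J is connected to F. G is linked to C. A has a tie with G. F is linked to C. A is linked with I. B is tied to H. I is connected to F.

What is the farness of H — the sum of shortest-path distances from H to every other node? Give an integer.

Distances from H: A:2, B:1, C:2, D:3, E:2, F:3, G:1, I:3, J:3.
Sum = 2 + 1 + 2 + 3 + 2 + 3 + 1 + 3 + 3 = 20.

20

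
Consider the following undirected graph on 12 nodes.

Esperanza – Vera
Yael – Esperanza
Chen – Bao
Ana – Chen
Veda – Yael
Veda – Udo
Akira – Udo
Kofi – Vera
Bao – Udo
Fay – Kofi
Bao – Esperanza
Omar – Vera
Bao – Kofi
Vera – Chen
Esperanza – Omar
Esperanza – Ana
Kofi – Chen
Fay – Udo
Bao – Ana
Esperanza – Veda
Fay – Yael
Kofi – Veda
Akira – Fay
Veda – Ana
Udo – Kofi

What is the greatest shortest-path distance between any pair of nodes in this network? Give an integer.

Eccentricity of each node (its greatest distance to any other): Akira:4, Ana:3, Bao:2, Chen:3, Esperanza:3, Fay:3, Kofi:2, Omar:4, Udo:3, Veda:2, Vera:3, Yael:3.
The maximum eccentricity is 4, realized for instance by the pair Akira–Omar via Akira – Udo – Veda – Esperanza – Omar. So the diameter is 4.

4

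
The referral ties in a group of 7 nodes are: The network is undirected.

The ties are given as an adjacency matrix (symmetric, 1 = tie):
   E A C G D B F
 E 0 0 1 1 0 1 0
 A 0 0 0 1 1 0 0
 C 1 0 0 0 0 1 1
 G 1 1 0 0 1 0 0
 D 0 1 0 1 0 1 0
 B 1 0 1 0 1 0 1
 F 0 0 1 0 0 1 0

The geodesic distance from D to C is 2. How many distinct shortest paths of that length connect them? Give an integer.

The shortest distance is 2, and the only length-2 path is D–B–C. So there is exactly 1 shortest path.

1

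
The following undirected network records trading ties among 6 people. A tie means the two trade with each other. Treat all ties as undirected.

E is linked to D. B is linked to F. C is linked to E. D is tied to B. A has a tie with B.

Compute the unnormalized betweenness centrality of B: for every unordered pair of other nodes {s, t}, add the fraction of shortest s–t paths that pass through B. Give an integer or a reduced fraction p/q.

Pairs whose geodesics pass through B — E–F: 1; E–A: 1; F–A: 1; F–D: 1; F–C: 1; A–D: 1; A–C: 1.
All other pairs contribute 0.
Summing the contributions gives betweenness(B) = 7.

7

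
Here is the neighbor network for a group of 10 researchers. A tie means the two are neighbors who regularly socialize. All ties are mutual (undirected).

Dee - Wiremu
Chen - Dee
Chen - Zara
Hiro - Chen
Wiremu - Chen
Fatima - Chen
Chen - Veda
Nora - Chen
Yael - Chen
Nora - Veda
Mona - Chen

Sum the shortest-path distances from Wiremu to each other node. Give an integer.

Distances from Wiremu: Chen:1, Dee:1, Fatima:2, Hiro:2, Mona:2, Nora:2, Veda:2, Yael:2, Zara:2.
Sum = 1 + 1 + 2 + 2 + 2 + 2 + 2 + 2 + 2 = 16.

16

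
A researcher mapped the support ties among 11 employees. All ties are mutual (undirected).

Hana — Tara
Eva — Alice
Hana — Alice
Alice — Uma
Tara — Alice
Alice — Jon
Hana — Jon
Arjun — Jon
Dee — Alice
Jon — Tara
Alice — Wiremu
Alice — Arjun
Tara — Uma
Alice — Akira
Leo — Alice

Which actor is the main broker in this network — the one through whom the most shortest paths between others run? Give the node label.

Alice

Unnormalized betweenness of each node: Akira:0, Alice:38, Arjun:0, Dee:0, Eva:0, Hana:0, Jon:1, Leo:0, Tara:1, Uma:0, Wiremu:0.
Alice has the largest value, 38, making it the main broker — the node through which the most shortest paths run.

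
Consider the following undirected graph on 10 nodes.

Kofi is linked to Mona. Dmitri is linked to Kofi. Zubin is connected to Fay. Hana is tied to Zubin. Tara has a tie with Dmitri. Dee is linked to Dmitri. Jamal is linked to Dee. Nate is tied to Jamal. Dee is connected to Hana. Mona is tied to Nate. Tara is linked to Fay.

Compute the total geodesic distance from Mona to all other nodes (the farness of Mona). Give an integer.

Distances from Mona: Dee:3, Dmitri:2, Fay:4, Hana:4, Jamal:2, Kofi:1, Nate:1, Tara:3, Zubin:5.
Sum = 3 + 2 + 4 + 4 + 2 + 1 + 1 + 3 + 5 = 25.

25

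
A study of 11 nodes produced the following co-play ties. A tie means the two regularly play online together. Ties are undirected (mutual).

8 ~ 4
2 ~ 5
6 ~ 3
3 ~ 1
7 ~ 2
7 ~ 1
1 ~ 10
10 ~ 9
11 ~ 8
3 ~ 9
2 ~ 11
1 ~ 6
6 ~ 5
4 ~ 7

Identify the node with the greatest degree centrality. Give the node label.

1

Degrees — 1:4, 2:3, 3:3, 4:2, 5:2, 6:3, 7:3, 8:2, 9:2, 10:2, 11:2.
The maximum is 4, attained only by 1.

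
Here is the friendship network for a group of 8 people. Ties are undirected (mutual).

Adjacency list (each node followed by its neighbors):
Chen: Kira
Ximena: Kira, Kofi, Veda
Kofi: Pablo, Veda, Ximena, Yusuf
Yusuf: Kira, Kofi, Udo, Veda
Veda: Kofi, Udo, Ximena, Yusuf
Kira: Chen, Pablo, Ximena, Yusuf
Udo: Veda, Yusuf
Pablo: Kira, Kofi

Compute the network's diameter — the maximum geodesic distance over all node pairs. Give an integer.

3

Eccentricity of each node (its greatest distance to any other): Chen:3, Kira:2, Kofi:3, Pablo:3, Udo:3, Veda:3, Ximena:2, Yusuf:2.
The maximum eccentricity is 3, realized for instance by the pair Udo–Pablo via Udo – Yusuf – Kira – Pablo. So the diameter is 3.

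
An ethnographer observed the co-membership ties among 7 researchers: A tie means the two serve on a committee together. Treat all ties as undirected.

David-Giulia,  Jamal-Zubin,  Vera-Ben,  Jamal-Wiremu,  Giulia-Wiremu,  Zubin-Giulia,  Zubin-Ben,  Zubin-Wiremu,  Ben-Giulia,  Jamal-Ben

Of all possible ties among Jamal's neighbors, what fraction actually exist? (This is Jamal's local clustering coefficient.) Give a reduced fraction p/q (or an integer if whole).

Jamal's neighbors: Ben, Wiremu, and Zubin (k = 3).
Possible neighbor pairs: C(3,2) = 3. Edges among them: Ben–Zubin, Wiremu–Zubin → e = 2.
Clustering(Jamal) = 2/3.

2/3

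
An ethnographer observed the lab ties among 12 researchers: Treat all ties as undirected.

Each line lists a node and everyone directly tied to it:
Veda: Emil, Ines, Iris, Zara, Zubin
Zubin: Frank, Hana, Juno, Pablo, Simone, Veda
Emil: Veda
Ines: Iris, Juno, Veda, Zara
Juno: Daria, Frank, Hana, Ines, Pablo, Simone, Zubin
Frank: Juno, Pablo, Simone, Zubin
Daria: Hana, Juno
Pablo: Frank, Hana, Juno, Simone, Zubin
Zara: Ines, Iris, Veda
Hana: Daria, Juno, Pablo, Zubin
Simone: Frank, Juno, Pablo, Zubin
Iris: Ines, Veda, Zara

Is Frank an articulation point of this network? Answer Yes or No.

No

Even without Frank, every remaining node can still reach every other (the residual graph is connected), so Frank is not a cut vertex.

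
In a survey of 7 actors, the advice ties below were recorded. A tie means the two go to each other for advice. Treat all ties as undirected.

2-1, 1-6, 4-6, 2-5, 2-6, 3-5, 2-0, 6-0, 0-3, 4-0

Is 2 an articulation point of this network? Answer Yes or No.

Even without 2, every remaining node can still reach every other (the residual graph is connected), so 2 is not a cut vertex.

No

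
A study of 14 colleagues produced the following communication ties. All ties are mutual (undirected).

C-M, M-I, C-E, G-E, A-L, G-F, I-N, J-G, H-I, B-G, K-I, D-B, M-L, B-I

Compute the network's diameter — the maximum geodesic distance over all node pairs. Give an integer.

6

Eccentricity of each node (its greatest distance to any other): A:6, B:4, C:4, D:5, E:4, F:6, G:5, H:4, I:3, J:6, K:4, L:5, M:4, N:4.
The maximum eccentricity is 6, realized for instance by the pair J–A via J – G – B – I – M – L – A. So the diameter is 6.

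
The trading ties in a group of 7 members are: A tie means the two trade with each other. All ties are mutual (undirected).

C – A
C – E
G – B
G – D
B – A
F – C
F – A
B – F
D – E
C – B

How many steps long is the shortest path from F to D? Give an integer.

One shortest route is F – C – E – D, which uses 3 edges, and at distance 2 from F we only reach {E, G}, which does not include D. So d(F,D) = 3.

3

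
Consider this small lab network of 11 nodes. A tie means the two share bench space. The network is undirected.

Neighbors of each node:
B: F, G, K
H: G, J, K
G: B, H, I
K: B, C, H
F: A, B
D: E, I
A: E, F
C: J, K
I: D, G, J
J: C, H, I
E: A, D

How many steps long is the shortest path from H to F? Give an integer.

One shortest route is H – G – B – F, which uses 3 edges, and at distance 2 from H we only reach {B, C, I}, which does not include F. So d(H,F) = 3.

3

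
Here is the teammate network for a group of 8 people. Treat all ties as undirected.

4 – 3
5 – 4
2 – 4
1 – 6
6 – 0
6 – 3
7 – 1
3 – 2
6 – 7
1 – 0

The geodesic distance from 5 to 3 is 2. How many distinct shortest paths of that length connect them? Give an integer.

The shortest distance is 2, and the only length-2 path is 5–4–3. So there is exactly 1 shortest path.

1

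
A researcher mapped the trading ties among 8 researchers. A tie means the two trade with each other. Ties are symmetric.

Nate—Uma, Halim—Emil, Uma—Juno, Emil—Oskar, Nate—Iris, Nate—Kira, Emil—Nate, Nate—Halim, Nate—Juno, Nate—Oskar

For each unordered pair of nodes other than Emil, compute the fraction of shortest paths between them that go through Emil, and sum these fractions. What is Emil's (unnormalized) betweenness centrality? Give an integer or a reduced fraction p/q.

1/2

Pairs whose geodesics pass through Emil — Oskar–Halim: 1/2.
All other pairs contribute 0.
Summing the contributions gives betweenness(Emil) = 1/2.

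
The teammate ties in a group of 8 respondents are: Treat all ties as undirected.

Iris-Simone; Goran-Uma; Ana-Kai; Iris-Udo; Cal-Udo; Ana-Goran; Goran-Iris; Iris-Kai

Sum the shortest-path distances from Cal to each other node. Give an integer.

20

Distances from Cal: Ana:4, Goran:3, Iris:2, Kai:3, Simone:3, Udo:1, Uma:4.
Sum = 4 + 3 + 2 + 3 + 3 + 1 + 4 = 20.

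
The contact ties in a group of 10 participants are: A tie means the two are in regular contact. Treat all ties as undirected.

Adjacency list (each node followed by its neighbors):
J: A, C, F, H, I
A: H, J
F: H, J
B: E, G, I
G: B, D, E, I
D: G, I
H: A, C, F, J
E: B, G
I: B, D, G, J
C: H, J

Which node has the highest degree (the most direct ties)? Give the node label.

Degrees — A:2, B:3, C:2, D:2, E:2, F:2, G:4, H:4, I:4, J:5.
The maximum is 5, attained only by J.

J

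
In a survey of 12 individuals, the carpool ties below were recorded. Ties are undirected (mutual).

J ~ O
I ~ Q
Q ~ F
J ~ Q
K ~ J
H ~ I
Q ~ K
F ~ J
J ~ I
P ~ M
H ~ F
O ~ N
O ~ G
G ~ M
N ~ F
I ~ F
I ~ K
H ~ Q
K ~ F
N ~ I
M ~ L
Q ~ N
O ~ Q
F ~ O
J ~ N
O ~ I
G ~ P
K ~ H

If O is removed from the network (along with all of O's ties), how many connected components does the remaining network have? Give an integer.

2

Without O, the remaining ties split the others into: {G, L, M, P}; {F, H, I, J, K, N, Q}.
That's 2 separate components.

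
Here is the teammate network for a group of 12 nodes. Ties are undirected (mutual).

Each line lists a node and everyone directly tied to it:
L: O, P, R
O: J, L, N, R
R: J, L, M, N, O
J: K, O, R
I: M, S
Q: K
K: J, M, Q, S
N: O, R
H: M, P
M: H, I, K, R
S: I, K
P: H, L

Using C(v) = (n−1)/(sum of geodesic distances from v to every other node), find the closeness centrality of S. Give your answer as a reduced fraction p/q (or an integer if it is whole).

Distances from S: H:3, I:1, J:2, K:1, L:4, M:2, N:4, O:3, P:4, Q:2, R:3. Sum = 29.
n = 12, so closeness = 11/29.

11/29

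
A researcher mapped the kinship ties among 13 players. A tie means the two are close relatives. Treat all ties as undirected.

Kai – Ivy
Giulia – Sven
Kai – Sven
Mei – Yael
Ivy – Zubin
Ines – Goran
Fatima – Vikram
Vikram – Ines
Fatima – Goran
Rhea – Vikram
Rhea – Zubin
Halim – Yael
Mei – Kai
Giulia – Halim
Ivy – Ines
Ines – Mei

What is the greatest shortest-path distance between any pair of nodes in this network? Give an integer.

6

Eccentricity of each node (its greatest distance to any other): Fatima:6, Giulia:6, Goran:5, Halim:5, Ines:4, Ivy:4, Kai:4, Mei:3, Rhea:5, Sven:5, Vikram:5, Yael:4, Zubin:5.
The maximum eccentricity is 6, realized for instance by the pair Giulia–Fatima via Giulia – Halim – Yael – Mei – Ines – Vikram – Fatima. So the diameter is 6.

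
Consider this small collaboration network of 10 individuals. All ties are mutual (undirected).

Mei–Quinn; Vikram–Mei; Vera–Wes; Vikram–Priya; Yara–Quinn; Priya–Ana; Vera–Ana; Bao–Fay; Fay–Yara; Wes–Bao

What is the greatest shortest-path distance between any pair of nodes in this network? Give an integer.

Eccentricity of each node (its greatest distance to any other): Ana:5, Bao:5, Fay:5, Mei:5, Priya:5, Quinn:5, Vera:5, Vikram:5, Wes:5, Yara:5.
The maximum eccentricity is 5, realized for instance by the pair Vera–Quinn via Vera – Wes – Bao – Fay – Yara – Quinn. So the diameter is 5.

5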